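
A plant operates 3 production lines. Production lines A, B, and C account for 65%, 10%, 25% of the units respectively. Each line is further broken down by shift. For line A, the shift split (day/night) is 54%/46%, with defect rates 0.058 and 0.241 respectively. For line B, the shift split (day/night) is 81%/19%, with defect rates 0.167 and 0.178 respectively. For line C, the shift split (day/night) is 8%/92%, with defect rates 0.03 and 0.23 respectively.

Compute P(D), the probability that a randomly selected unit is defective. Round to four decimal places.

P(D) ≈ 0.1628

P(D|A) = 0.54·0.058 + 0.46·0.241 = 0.03132 + 0.11086 = 0.14218
P(D|B) = 0.81·0.167 + 0.19·0.178 = 0.13527 + 0.03382 = 0.16909
P(D|C) = 0.08·0.03 + 0.92·0.23 = 0.0024 + 0.2116 = 0.214
Then overall,
P(D) = 0.65·0.14218 + 0.1·0.16909 + 0.25·0.214
      = 0.092417 + 0.016909 + 0.0535 = 0.162826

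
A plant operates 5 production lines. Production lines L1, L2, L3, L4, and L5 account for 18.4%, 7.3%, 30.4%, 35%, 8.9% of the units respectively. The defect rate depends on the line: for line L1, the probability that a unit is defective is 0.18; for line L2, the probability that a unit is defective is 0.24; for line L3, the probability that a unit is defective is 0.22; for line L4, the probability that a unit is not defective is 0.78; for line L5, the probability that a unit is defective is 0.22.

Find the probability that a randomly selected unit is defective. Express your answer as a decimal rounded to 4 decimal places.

P(D) ≈ 0.2141

P(D|L4) = 1 − 0.78 = 0.22.
P(D) = P(D|L1)·P(L1) + P(D|L2)·P(L2) + P(D|L3)·P(L3) + P(D|L4)·P(L4) + P(D|L5)·P(L5)
      = 0.18·0.184 + 0.24·0.073 + 0.22·0.304 + 0.22·0.35 + 0.22·0.089
      = 0.03312 + 0.01752 + 0.06688 + 0.077 + 0.01958 = 0.2141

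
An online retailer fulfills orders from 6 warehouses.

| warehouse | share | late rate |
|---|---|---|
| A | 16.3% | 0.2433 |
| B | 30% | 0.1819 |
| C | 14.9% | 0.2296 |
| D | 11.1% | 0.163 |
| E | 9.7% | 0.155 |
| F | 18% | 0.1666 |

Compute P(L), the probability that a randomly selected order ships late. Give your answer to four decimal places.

By the law of total probability,
P(L) = P(L|A)·P(A) + P(L|B)·P(B) + P(L|C)·P(C) + P(L|D)·P(D) + P(L|E)·P(E) + P(L|F)·P(F)
      = 0.2433·0.163 + 0.1819·0.3 + 0.2296·0.149 + 0.163·0.111 + 0.155·0.097 + 0.1666·0.18
      = 0.0396579 + 0.05457 + 0.0342104 + 0.018093 + 0.015035 + 0.029988 = 0.1915543

P(L) ≈ 0.1916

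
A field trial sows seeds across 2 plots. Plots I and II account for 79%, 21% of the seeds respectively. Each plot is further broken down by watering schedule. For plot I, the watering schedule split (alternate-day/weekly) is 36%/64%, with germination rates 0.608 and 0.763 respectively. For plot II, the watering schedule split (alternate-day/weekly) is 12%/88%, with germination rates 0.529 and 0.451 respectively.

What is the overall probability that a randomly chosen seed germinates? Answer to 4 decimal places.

P(G|I) = 0.36·0.608 + 0.64·0.763 = 0.21888 + 0.48832 = 0.7072
P(G|II) = 0.12·0.529 + 0.88·0.451 = 0.06348 + 0.39688 = 0.46036
By total probability over the outer partition,
P(G) = 0.79·0.7072 + 0.21·0.46036
      = 0.558688 + 0.0966756 = 0.6553636

P(G) ≈ 0.6554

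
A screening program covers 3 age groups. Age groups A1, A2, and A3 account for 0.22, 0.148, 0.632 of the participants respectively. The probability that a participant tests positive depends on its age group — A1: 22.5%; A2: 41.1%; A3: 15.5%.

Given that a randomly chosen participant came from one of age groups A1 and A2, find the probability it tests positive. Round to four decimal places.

P(T|S) ≈ 0.2998

Let S = {A1, A2}.
P(S) = 0.22 + 0.148 = 0.368.
P(T ∩ S) = 0.225·0.22 + 0.411·0.148 = 0.0495 + 0.060828 = 0.110328.
P(T | S) = 0.110328 / 0.368 = 0.299804…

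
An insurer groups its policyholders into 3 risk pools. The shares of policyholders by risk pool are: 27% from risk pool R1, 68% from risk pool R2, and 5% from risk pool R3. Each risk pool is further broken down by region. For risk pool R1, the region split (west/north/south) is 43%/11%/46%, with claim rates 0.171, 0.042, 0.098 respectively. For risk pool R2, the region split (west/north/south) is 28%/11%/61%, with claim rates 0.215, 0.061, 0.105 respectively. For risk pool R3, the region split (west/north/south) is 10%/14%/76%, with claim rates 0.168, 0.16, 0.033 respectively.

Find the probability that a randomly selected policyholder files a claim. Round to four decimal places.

P(C|R1) = 0.43·0.171 + 0.11·0.042 + 0.46·0.098 = 0.07353 + 0.00462 + 0.04508 = 0.12323
P(C|R2) = 0.28·0.215 + 0.11·0.061 + 0.61·0.105 = 0.0602 + 0.00671 + 0.06405 = 0.13096
P(C|R3) = 0.1·0.168 + 0.14·0.16 + 0.76·0.033 = 0.0168 + 0.0224 + 0.02508 = 0.06428
Then overall,
P(C) = 0.27·0.12323 + 0.68·0.13096 + 0.05·0.06428
      = 0.0332721 + 0.0890528 + 0.003214 = 0.1255389

P(C) ≈ 0.1255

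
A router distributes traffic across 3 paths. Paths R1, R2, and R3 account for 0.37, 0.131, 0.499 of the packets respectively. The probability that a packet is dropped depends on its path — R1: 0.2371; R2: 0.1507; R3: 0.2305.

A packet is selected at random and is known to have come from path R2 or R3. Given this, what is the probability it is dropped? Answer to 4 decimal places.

Let S = {R2, R3}.
P(S) = 0.131 + 0.499 = 0.63.
P(L ∩ S) = 0.1507·0.131 + 0.2305·0.499 = 0.0197417 + 0.1150195 = 0.1347612.
P(L | S) = 0.1347612 / 0.63 = 0.213907…

0.2139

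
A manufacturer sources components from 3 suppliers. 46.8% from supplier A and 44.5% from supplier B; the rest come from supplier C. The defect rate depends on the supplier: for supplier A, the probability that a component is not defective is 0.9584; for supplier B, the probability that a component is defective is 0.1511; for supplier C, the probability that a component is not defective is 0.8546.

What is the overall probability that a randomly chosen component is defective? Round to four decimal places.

P(C) = 1 − (0.468 + 0.445) = 0.087.
P(D|A) = 1 − 0.9584 = 0.0416.
P(D|C) = 1 − 0.8546 = 0.1454.
Summing over the partition,
P(D) = P(D|A)·P(A) + P(D|B)·P(B) + P(D|C)·P(C)
      = 0.0416·0.468 + 0.1511·0.445 + 0.1454·0.087
      = 0.0194688 + 0.0672395 + 0.0126498 = 0.0993581

P(D) ≈ 0.0994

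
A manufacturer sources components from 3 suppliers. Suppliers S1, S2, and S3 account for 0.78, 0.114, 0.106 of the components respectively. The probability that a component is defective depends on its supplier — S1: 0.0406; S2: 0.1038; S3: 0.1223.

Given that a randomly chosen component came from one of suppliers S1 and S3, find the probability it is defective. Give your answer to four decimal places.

Let S = {S1, S3}.
P(S) = 0.78 + 0.106 = 0.886.
P(D ∩ S) = 0.0406·0.78 + 0.1223·0.106 = 0.031668 + 0.0129638 = 0.0446318.
P(D | S) = 0.0446318 / 0.886 = 0.050374…

P(D|S) ≈ 0.0504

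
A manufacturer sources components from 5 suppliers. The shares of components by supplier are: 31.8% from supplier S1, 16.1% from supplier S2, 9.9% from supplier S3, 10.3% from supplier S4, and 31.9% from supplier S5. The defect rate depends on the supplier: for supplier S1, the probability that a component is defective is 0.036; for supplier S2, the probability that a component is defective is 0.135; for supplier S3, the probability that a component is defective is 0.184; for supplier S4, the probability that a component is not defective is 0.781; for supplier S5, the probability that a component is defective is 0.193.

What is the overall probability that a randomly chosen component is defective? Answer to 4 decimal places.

0.1355

P(D|S4) = 1 − 0.781 = 0.219.
P(D) = P(D|S1)·P(S1) + P(D|S2)·P(S2) + P(D|S3)·P(S3) + P(D|S4)·P(S4) + P(D|S5)·P(S5)
      = 0.036·0.318 + 0.135·0.161 + 0.184·0.099 + 0.219·0.103 + 0.193·0.319
      = 0.011448 + 0.021735 + 0.018216 + 0.022557 + 0.061567 = 0.135523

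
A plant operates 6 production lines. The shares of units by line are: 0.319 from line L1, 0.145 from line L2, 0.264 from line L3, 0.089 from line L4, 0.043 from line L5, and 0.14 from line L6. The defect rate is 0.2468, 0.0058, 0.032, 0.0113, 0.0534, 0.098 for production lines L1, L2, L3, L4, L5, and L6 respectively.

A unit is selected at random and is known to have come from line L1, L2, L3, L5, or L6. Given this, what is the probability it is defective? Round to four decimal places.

0.1142

Let S = {L1, L2, L3, L5, L6}.
P(S) = 0.319 + 0.145 + 0.264 + 0.043 + 0.14 = 0.911.
P(D ∩ S) = 0.2468·0.319 + 0.0058·0.145 + 0.032·0.264 + 0.0534·0.043 + 0.098·0.14 = 0.0787292 + 0.000841 + 0.008448 + 0.0022962 + 0.01372 = 0.1040344.
P(D | S) = 0.1040344 / 0.911 = 0.114198…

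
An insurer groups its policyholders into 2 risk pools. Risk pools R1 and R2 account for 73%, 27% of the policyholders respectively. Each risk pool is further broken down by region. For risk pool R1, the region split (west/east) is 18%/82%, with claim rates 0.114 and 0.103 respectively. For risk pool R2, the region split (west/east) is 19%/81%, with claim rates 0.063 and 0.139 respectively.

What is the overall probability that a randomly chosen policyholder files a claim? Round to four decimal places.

P(C|R1) = 0.18·0.114 + 0.82·0.103 = 0.02052 + 0.08446 = 0.10498
P(C|R2) = 0.19·0.063 + 0.81·0.139 = 0.01197 + 0.11259 = 0.12456
By total probability over the outer partition,
P(C) = 0.73·0.10498 + 0.27·0.12456
      = 0.0766354 + 0.0336312 = 0.1102666

0.1103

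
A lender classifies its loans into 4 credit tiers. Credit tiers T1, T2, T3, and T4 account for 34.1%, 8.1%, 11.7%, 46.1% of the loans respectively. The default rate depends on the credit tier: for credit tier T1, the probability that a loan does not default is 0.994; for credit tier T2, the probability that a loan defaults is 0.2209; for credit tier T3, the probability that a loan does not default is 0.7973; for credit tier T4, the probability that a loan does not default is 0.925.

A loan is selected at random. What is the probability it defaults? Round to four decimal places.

P(D|T1) = 1 − 0.994 = 0.006.
P(D|T3) = 1 − 0.7973 = 0.2027.
P(D|T4) = 1 − 0.925 = 0.075.
Using total probability over the partition,
P(D) = P(D|T1)·P(T1) + P(D|T2)·P(T2) + P(D|T3)·P(T3) + P(D|T4)·P(T4)
      = 0.006·0.341 + 0.2209·0.081 + 0.2027·0.117 + 0.075·0.461
      = 0.002046 + 0.0178929 + 0.0237159 + 0.034575 = 0.0782298

P(D) ≈ 0.0782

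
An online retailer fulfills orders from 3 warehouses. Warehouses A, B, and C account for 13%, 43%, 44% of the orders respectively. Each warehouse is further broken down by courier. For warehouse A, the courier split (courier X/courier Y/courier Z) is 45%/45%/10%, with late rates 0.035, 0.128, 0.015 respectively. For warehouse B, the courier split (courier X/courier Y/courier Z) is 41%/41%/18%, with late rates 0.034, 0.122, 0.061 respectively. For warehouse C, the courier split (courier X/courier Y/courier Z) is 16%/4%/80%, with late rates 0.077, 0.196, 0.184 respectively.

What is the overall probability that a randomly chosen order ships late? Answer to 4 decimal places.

0.1156

P(L|A) = 0.45·0.035 + 0.45·0.128 + 0.1·0.015 = 0.01575 + 0.0576 + 0.0015 = 0.07485
P(L|B) = 0.41·0.034 + 0.41·0.122 + 0.18·0.061 = 0.01394 + 0.05002 + 0.01098 = 0.07494
P(L|C) = 0.16·0.077 + 0.04·0.196 + 0.8·0.184 = 0.01232 + 0.00784 + 0.1472 = 0.16736
Then overall,
P(L) = 0.13·0.07485 + 0.43·0.07494 + 0.44·0.16736
      = 0.0097305 + 0.0322242 + 0.0736384 = 0.1155931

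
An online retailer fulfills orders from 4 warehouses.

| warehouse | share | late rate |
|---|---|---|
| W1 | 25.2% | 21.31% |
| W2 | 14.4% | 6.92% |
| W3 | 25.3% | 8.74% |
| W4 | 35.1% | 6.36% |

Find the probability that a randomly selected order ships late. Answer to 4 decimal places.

P(L) = P(L|W1)·P(W1) + P(L|W2)·P(W2) + P(L|W3)·P(W3) + P(L|W4)·P(W4)
      = 0.2131·0.252 + 0.0692·0.144 + 0.0874·0.253 + 0.0636·0.351
      = 0.0537012 + 0.0099648 + 0.0221122 + 0.0223236 = 0.1081018

0.1081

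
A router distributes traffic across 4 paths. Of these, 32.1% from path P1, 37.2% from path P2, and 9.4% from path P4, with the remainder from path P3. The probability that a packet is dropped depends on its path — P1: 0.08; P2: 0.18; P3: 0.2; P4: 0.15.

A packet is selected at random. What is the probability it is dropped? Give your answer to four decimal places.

P(P3) = 1 − (0.321 + 0.372 + 0.094) = 0.213.
Using total probability over the partition,
P(L) = P(L|P1)·P(P1) + P(L|P2)·P(P2) + P(L|P3)·P(P3) + P(L|P4)·P(P4)
      = 0.08·0.321 + 0.18·0.372 + 0.2·0.213 + 0.15·0.094
      = 0.02568 + 0.06696 + 0.0426 + 0.0141 = 0.14934

0.1493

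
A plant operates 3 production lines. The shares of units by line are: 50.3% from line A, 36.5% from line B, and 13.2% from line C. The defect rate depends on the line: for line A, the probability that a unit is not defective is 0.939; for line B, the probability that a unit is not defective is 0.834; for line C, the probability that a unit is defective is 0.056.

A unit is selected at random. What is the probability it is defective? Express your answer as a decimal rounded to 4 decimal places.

P(D|A) = 1 − 0.939 = 0.061.
P(D|B) = 1 − 0.834 = 0.166.
P(D) = P(D|A)·P(A) + P(D|B)·P(B) + P(D|C)·P(C)
      = 0.061·0.503 + 0.166·0.365 + 0.056·0.132
      = 0.030683 + 0.06059 + 0.007392 = 0.098665

0.0987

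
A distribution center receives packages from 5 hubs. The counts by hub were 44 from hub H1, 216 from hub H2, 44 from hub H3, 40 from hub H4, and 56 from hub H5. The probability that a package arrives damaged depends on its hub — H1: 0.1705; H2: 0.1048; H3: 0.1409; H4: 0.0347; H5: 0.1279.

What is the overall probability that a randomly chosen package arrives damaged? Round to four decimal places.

0.1122

Total: 44 + 216 + 44 + 40 + 56 = 400.
P(H1) = 44/400 = 0.11. P(H2) = 216/400 = 0.54. P(H3) = 44/400 = 0.11. P(H4) = 40/400 = 0.1. P(H5) = 56/400 = 0.14.
Summing over the partition,
P(D) = P(D|H1)·P(H1) + P(D|H2)·P(H2) + P(D|H3)·P(H3) + P(D|H4)·P(H4) + P(D|H5)·P(H5)
      = 0.1705·0.11 + 0.1048·0.54 + 0.1409·0.11 + 0.0347·0.1 + 0.1279·0.14
      = 0.018755 + 0.056592 + 0.015499 + 0.00347 + 0.017906 = 0.112222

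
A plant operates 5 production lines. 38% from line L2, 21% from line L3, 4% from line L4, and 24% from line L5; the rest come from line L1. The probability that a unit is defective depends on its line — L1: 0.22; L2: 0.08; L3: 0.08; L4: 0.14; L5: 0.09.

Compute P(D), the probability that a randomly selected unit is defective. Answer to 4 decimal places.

P(L1) = 1 − (0.38 + 0.21 + 0.04 + 0.24) = 0.13.
P(D) = P(D|L1)·P(L1) + P(D|L2)·P(L2) + P(D|L3)·P(L3) + P(D|L4)·P(L4) + P(D|L5)·P(L5)
      = 0.22·0.13 + 0.08·0.38 + 0.08·0.21 + 0.14·0.04 + 0.09·0.24
      = 0.0286 + 0.0304 + 0.0168 + 0.0056 + 0.0216 = 0.103

P(D) ≈ 0.1030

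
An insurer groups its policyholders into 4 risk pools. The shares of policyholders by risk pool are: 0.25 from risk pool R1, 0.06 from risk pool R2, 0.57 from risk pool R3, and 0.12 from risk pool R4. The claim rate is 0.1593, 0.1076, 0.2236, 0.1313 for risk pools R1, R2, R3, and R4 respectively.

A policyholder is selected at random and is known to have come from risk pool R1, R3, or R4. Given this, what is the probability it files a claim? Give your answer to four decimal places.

0.1947

Let S = {R1, R3, R4}.
P(S) = 0.25 + 0.57 + 0.12 = 0.94.
P(C ∩ S) = 0.1593·0.25 + 0.2236·0.57 + 0.1313·0.12 = 0.039825 + 0.127452 + 0.015756 = 0.183033.
P(C | S) = 0.183033 / 0.94 = 0.194716…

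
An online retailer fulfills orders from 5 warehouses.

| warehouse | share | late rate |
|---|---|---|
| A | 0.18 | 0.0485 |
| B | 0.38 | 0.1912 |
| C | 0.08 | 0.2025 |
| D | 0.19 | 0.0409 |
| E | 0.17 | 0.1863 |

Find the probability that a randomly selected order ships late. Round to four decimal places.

P(L) ≈ 0.1370

P(L) = P(L|A)·P(A) + P(L|B)·P(B) + P(L|C)·P(C) + P(L|D)·P(D) + P(L|E)·P(E)
      = 0.0485·0.18 + 0.1912·0.38 + 0.2025·0.08 + 0.0409·0.19 + 0.1863·0.17
      = 0.00873 + 0.072656 + 0.0162 + 0.007771 + 0.031671 = 0.137028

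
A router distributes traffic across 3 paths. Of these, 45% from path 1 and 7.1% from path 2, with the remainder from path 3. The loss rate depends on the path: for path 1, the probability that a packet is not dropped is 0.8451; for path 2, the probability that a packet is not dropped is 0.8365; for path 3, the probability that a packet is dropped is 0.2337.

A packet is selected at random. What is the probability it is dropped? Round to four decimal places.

P(3) = 1 − (0.45 + 0.071) = 0.479.
P(L|1) = 1 − 0.8451 = 0.1549.
P(L|2) = 1 − 0.8365 = 0.1635.
P(L) = P(L|1)·P(1) + P(L|2)·P(2) + P(L|3)·P(3)
      = 0.1549·0.45 + 0.1635·0.071 + 0.2337·0.479
      = 0.069705 + 0.0116085 + 0.1119423 = 0.1932558

0.1933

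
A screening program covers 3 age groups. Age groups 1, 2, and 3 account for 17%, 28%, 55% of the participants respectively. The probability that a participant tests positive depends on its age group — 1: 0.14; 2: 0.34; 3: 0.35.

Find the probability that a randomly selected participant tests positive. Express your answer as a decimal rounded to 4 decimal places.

P(T) = P(T|1)·P(1) + P(T|2)·P(2) + P(T|3)·P(3)
      = 0.14·0.17 + 0.34·0.28 + 0.35·0.55
      = 0.0238 + 0.0952 + 0.1925 = 0.3115

P(T) ≈ 0.3115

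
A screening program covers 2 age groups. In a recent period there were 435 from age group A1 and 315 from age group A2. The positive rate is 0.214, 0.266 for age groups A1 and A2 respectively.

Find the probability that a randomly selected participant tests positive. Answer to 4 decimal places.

0.2358

Total: 435 + 315 = 750.
P(A1) = 435/750 = 0.58. P(A2) = 315/750 = 0.42.
P(T) = P(T|A1)·P(A1) + P(T|A2)·P(A2)
      = 0.214·0.58 + 0.266·0.42
      = 0.12412 + 0.11172 = 0.23584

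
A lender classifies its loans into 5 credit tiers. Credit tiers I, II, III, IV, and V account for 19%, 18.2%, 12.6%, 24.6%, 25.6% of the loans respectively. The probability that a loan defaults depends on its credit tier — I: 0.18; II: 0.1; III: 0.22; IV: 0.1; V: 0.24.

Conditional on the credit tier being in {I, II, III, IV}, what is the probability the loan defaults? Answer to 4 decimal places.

P(D|S) ≈ 0.1408

Let S = {I, II, III, IV}.
P(S) = 0.19 + 0.182 + 0.126 + 0.246 = 0.744.
P(D ∩ S) = 0.18·0.19 + 0.1·0.182 + 0.22·0.126 + 0.1·0.246 = 0.0342 + 0.0182 + 0.02772 + 0.0246 = 0.10472.
P(D | S) = 0.10472 / 0.744 = 0.140753…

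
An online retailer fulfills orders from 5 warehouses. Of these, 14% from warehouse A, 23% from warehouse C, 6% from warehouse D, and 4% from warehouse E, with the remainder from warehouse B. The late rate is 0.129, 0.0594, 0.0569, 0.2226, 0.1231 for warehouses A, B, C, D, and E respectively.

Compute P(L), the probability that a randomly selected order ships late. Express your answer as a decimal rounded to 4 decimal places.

0.0809

P(B) = 1 − (0.14 + 0.23 + 0.06 + 0.04) = 0.53.
Using total probability over the partition,
P(L) = P(L|A)·P(A) + P(L|B)·P(B) + P(L|C)·P(C) + P(L|D)·P(D) + P(L|E)·P(E)
      = 0.129·0.14 + 0.0594·0.53 + 0.0569·0.23 + 0.2226·0.06 + 0.1231·0.04
      = 0.01806 + 0.031482 + 0.013087 + 0.013356 + 0.004924 = 0.080909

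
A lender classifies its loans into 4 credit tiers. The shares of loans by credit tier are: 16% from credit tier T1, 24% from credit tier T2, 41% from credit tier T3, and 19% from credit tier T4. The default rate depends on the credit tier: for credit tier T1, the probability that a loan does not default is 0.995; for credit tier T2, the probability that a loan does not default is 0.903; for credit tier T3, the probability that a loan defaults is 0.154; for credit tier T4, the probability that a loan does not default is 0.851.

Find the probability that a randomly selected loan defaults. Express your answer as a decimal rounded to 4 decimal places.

P(D) ≈ 0.1155

P(D|T1) = 1 − 0.995 = 0.005.
P(D|T2) = 1 − 0.903 = 0.097.
P(D|T4) = 1 − 0.851 = 0.149.
P(D) = P(D|T1)·P(T1) + P(D|T2)·P(T2) + P(D|T3)·P(T3) + P(D|T4)·P(T4)
      = 0.005·0.16 + 0.097·0.24 + 0.154·0.41 + 0.149·0.19
      = 0.0008 + 0.02328 + 0.06314 + 0.02831 = 0.11553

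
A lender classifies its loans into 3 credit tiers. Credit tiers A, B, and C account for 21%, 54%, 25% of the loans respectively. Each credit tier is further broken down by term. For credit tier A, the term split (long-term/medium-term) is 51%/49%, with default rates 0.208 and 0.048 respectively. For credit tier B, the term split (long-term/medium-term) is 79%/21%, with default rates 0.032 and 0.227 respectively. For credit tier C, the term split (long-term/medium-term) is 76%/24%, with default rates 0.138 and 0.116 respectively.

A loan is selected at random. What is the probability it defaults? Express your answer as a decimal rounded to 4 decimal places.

P(D|A) = 0.51·0.208 + 0.49·0.048 = 0.10608 + 0.02352 = 0.1296
P(D|B) = 0.79·0.032 + 0.21·0.227 = 0.02528 + 0.04767 = 0.07295
P(D|C) = 0.76·0.138 + 0.24·0.116 = 0.10488 + 0.02784 = 0.13272
By total probability over the outer partition,
P(D) = 0.21·0.1296 + 0.54·0.07295 + 0.25·0.13272
      = 0.027216 + 0.039393 + 0.03318 = 0.099789

0.0998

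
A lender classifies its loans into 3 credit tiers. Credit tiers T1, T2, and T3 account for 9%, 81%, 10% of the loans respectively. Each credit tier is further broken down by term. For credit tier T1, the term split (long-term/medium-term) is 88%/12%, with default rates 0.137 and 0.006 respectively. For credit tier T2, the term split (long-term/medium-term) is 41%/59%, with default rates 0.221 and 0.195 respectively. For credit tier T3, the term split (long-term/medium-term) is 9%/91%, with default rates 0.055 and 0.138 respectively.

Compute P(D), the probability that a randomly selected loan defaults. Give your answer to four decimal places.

P(D|T1) = 0.88·0.137 + 0.12·0.006 = 0.12056 + 0.00072 = 0.12128
P(D|T2) = 0.41·0.221 + 0.59·0.195 = 0.09061 + 0.11505 = 0.20566
P(D|T3) = 0.09·0.055 + 0.91·0.138 = 0.00495 + 0.12558 = 0.13053
Then overall,
P(D) = 0.09·0.12128 + 0.81·0.20566 + 0.1·0.13053
      = 0.0109152 + 0.1665846 + 0.013053 = 0.1905528

P(D) ≈ 0.1906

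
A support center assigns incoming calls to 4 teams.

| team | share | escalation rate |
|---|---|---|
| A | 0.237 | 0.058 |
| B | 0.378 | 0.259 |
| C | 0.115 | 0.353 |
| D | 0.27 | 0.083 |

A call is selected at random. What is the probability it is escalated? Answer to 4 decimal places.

P(E) ≈ 0.1747

P(E) = P(E|A)·P(A) + P(E|B)·P(B) + P(E|C)·P(C) + P(E|D)·P(D)
      = 0.058·0.237 + 0.259·0.378 + 0.353·0.115 + 0.083·0.27
      = 0.013746 + 0.097902 + 0.040595 + 0.02241 = 0.174653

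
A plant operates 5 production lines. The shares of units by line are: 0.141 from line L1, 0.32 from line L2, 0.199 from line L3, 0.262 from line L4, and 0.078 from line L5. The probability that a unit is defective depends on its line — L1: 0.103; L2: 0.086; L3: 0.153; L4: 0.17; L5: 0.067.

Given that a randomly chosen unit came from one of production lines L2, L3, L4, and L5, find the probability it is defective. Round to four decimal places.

Let S = {L2, L3, L4, L5}.
P(S) = 0.32 + 0.199 + 0.262 + 0.078 = 0.859.
P(D ∩ S) = 0.086·0.32 + 0.153·0.199 + 0.17·0.262 + 0.067·0.078 = 0.02752 + 0.030447 + 0.04454 + 0.005226 = 0.107733.
P(D | S) = 0.107733 / 0.859 = 0.125417…

0.1254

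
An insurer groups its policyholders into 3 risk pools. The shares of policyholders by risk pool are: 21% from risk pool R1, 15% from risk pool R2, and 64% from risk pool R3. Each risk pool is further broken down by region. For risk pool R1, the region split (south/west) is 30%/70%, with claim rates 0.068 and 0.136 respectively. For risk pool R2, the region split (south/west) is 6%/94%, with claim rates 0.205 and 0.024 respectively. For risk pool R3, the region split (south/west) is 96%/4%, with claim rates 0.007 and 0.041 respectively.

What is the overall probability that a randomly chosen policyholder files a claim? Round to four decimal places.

P(C|R1) = 0.3·0.068 + 0.7·0.136 = 0.0204 + 0.0952 = 0.1156
P(C|R2) = 0.06·0.205 + 0.94·0.024 = 0.0123 + 0.02256 = 0.03486
P(C|R3) = 0.96·0.007 + 0.04·0.041 = 0.00672 + 0.00164 = 0.00836
By total probability over the outer partition,
P(C) = 0.21·0.1156 + 0.15·0.03486 + 0.64·0.00836
      = 0.024276 + 0.005229 + 0.0053504 = 0.0348554

0.0349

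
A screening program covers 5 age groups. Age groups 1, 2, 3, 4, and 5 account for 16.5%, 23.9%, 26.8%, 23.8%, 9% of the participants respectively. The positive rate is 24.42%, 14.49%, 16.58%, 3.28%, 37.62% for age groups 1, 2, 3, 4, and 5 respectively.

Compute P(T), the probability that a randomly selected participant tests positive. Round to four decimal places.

Using total probability over the partition,
P(T) = P(T|1)·P(1) + P(T|2)·P(2) + P(T|3)·P(3) + P(T|4)·P(4) + P(T|5)·P(5)
      = 0.2442·0.165 + 0.1449·0.239 + 0.1658·0.268 + 0.0328·0.238 + 0.3762·0.09
      = 0.040293 + 0.0346311 + 0.0444344 + 0.0078064 + 0.033858 = 0.1610229

P(T) ≈ 0.1610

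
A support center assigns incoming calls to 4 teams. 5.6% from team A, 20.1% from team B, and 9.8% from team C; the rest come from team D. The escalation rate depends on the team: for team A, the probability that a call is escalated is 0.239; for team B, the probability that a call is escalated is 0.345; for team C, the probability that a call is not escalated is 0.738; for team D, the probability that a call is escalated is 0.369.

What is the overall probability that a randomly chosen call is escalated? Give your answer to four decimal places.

P(D) = 1 − (0.056 + 0.201 + 0.098) = 0.645.
P(E|C) = 1 − 0.738 = 0.262.
Summing over the partition,
P(E) = P(E|A)·P(A) + P(E|B)·P(B) + P(E|C)·P(C) + P(E|D)·P(D)
      = 0.239·0.056 + 0.345·0.201 + 0.262·0.098 + 0.369·0.645
      = 0.013384 + 0.069345 + 0.025676 + 0.238005 = 0.34641

P(E) ≈ 0.3464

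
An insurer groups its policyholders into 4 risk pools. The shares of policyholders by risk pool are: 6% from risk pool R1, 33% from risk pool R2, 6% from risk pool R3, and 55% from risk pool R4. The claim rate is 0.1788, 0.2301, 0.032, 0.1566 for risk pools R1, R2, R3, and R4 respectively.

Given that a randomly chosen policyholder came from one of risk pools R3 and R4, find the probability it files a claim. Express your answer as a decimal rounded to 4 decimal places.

0.1443

Let S = {R3, R4}.
P(S) = 0.06 + 0.55 = 0.61.
P(C ∩ S) = 0.032·0.06 + 0.1566·0.55 = 0.00192 + 0.08613 = 0.08805.
P(C | S) = 0.08805 / 0.61 = 0.144344…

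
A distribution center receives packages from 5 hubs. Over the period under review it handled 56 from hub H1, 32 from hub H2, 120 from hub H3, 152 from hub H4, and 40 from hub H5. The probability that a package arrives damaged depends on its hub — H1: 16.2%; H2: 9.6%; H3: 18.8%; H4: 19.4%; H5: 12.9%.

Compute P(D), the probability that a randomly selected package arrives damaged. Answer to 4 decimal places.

0.1734

Total: 56 + 32 + 120 + 152 + 40 = 400.
P(H1) = 56/400 = 0.14. P(H2) = 32/400 = 0.08. P(H3) = 120/400 = 0.3. P(H4) = 152/400 = 0.38. P(H5) = 40/400 = 0.1.
P(D) = P(D|H1)·P(H1) + P(D|H2)·P(H2) + P(D|H3)·P(H3) + P(D|H4)·P(H4) + P(D|H5)·P(H5)
      = 0.162·0.14 + 0.096·0.08 + 0.188·0.3 + 0.194·0.38 + 0.129·0.1
      = 0.02268 + 0.00768 + 0.0564 + 0.07372 + 0.0129 = 0.17338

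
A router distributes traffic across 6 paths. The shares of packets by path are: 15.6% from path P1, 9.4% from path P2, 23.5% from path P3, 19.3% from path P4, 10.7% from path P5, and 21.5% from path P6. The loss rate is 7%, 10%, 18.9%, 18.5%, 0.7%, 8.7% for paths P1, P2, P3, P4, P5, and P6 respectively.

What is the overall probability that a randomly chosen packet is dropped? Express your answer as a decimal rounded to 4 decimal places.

P(L) ≈ 0.1199

Using total probability over the partition,
P(L) = P(L|P1)·P(P1) + P(L|P2)·P(P2) + P(L|P3)·P(P3) + P(L|P4)·P(P4) + P(L|P5)·P(P5) + P(L|P6)·P(P6)
      = 0.07·0.156 + 0.1·0.094 + 0.189·0.235 + 0.185·0.193 + 0.007·0.107 + 0.087·0.215
      = 0.01092 + 0.0094 + 0.044415 + 0.035705 + 0.000749 + 0.018705 = 0.119894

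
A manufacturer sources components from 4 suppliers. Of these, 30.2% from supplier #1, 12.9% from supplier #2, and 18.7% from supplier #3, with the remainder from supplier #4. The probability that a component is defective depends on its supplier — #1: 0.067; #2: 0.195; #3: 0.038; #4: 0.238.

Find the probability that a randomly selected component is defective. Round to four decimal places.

P(#4) = 1 − (0.302 + 0.129 + 0.187) = 0.382.
By the law of total probability,
P(D) = P(D|#1)·P(#1) + P(D|#2)·P(#2) + P(D|#3)·P(#3) + P(D|#4)·P(#4)
      = 0.067·0.302 + 0.195·0.129 + 0.038·0.187 + 0.238·0.382
      = 0.020234 + 0.025155 + 0.007106 + 0.090916 = 0.143411

0.1434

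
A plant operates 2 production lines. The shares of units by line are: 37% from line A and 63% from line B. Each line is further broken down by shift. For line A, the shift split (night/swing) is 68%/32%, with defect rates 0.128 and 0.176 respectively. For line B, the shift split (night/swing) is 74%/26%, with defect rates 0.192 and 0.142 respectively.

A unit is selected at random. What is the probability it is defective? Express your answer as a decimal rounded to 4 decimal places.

P(D|A) = 0.68·0.128 + 0.32·0.176 = 0.08704 + 0.05632 = 0.14336
P(D|B) = 0.74·0.192 + 0.26·0.142 = 0.14208 + 0.03692 = 0.179
By total probability over the outer partition,
P(D) = 0.37·0.14336 + 0.63·0.179
      = 0.0530432 + 0.11277 = 0.1658132

0.1658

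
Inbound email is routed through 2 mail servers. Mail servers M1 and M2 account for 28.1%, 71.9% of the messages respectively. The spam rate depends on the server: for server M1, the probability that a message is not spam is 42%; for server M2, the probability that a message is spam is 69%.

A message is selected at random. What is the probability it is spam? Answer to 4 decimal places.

P(S|M1) = 1 − 0.42 = 0.58.
By the law of total probability,
P(S) = P(S|M1)·P(M1) + P(S|M2)·P(M2)
      = 0.58·0.281 + 0.69·0.719
      = 0.16298 + 0.49611 = 0.65909

P(S) ≈ 0.6591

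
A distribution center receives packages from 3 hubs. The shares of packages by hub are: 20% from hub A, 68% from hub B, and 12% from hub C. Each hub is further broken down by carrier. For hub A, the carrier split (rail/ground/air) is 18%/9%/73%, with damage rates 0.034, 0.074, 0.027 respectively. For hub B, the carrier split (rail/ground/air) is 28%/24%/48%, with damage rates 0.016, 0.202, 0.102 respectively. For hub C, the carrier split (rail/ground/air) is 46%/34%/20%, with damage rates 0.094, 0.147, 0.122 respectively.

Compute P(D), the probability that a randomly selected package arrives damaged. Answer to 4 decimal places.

P(D) ≈ 0.0899

P(D|A) = 0.18·0.034 + 0.09·0.074 + 0.73·0.027 = 0.00612 + 0.00666 + 0.01971 = 0.03249
P(D|B) = 0.28·0.016 + 0.24·0.202 + 0.48·0.102 = 0.00448 + 0.04848 + 0.04896 = 0.10192
P(D|C) = 0.46·0.094 + 0.34·0.147 + 0.2·0.122 = 0.04324 + 0.04998 + 0.0244 = 0.11762
Then overall,
P(D) = 0.2·0.03249 + 0.68·0.10192 + 0.12·0.11762
      = 0.006498 + 0.0693056 + 0.0141144 = 0.089918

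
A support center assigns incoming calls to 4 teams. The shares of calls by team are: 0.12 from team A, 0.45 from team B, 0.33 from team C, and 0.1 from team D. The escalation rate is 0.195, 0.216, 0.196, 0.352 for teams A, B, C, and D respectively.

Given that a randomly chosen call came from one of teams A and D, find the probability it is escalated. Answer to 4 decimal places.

Let S = {A, D}.
P(S) = 0.12 + 0.1 = 0.22.
P(E ∩ S) = 0.195·0.12 + 0.352·0.1 = 0.0234 + 0.0352 = 0.0586.
P(E | S) = 0.0586 / 0.22 = 0.266364…

0.2664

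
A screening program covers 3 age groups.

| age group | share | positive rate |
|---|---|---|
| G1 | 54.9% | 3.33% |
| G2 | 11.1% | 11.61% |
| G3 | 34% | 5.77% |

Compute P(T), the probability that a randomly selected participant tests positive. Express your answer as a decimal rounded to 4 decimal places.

0.0508

Using total probability over the partition,
P(T) = P(T|G1)·P(G1) + P(T|G2)·P(G2) + P(T|G3)·P(G3)
      = 0.0333·0.549 + 0.1161·0.111 + 0.0577·0.34
      = 0.0182817 + 0.0128871 + 0.019618 = 0.0507868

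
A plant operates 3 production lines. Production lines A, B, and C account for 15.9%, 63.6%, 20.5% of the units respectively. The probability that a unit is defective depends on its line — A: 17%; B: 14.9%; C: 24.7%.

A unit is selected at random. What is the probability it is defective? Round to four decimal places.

P(D) = P(D|A)·P(A) + P(D|B)·P(B) + P(D|C)·P(C)
      = 0.17·0.159 + 0.149·0.636 + 0.247·0.205
      = 0.02703 + 0.094764 + 0.050635 = 0.172429

P(D) ≈ 0.1724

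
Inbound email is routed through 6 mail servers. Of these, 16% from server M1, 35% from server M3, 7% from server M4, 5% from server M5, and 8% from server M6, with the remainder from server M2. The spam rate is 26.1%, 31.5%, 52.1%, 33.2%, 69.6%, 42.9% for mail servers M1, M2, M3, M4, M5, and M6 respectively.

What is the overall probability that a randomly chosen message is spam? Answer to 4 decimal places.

0.4078

P(M2) = 1 − (0.16 + 0.35 + 0.07 + 0.05 + 0.08) = 0.29.
P(S) = P(S|M1)·P(M1) + P(S|M2)·P(M2) + P(S|M3)·P(M3) + P(S|M4)·P(M4) + P(S|M5)·P(M5) + P(S|M6)·P(M6)
      = 0.261·0.16 + 0.315·0.29 + 0.521·0.35 + 0.332·0.07 + 0.696·0.05 + 0.429·0.08
      = 0.04176 + 0.09135 + 0.18235 + 0.02324 + 0.0348 + 0.03432 = 0.40782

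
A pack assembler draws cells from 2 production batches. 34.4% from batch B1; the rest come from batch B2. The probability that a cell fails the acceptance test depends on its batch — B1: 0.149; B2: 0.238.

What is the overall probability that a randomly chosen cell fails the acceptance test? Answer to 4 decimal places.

0.2074

P(B2) = 1 − (0.344) = 0.656.
P(F) = P(F|B1)·P(B1) + P(F|B2)·P(B2)
      = 0.149·0.344 + 0.238·0.656
      = 0.051256 + 0.156128 = 0.207384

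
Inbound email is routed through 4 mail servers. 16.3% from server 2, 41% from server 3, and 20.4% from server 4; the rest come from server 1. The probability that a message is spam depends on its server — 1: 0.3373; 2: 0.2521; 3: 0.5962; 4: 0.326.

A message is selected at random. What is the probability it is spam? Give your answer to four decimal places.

0.4273

P(1) = 1 − (0.163 + 0.41 + 0.204) = 0.223.
P(S) = P(S|1)·P(1) + P(S|2)·P(2) + P(S|3)·P(3) + P(S|4)·P(4)
      = 0.3373·0.223 + 0.2521·0.163 + 0.5962·0.41 + 0.326·0.204
      = 0.0752179 + 0.0410923 + 0.244442 + 0.066504 = 0.4272562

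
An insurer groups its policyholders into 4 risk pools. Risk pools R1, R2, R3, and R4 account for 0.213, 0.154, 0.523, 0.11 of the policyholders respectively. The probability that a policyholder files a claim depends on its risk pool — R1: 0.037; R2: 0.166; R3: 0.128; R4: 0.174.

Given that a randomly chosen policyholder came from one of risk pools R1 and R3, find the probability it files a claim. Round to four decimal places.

Let S = {R1, R3}.
P(S) = 0.213 + 0.523 = 0.736.
P(C ∩ S) = 0.037·0.213 + 0.128·0.523 = 0.007881 + 0.066944 = 0.074825.
P(C | S) = 0.074825 / 0.736 = 0.101664…

0.1017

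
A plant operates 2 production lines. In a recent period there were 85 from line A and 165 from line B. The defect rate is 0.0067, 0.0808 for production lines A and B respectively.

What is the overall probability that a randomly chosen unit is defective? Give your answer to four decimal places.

0.0556

Total: 85 + 165 = 250.
P(A) = 85/250 = 0.34. P(B) = 165/250 = 0.66.
P(D) = P(D|A)·P(A) + P(D|B)·P(B)
      = 0.0067·0.34 + 0.0808·0.66
      = 0.002278 + 0.053328 = 0.055606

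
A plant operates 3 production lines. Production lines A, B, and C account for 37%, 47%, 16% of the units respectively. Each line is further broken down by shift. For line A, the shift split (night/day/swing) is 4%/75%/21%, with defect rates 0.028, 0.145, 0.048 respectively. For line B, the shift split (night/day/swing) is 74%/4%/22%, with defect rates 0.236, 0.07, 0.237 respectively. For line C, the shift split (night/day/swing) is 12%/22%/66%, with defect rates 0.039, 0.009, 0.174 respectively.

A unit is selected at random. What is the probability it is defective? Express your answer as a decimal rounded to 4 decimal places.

P(D|A) = 0.04·0.028 + 0.75·0.145 + 0.21·0.048 = 0.00112 + 0.10875 + 0.01008 = 0.11995
P(D|B) = 0.74·0.236 + 0.04·0.07 + 0.22·0.237 = 0.17464 + 0.0028 + 0.05214 = 0.22958
P(D|C) = 0.12·0.039 + 0.22·0.009 + 0.66·0.174 = 0.00468 + 0.00198 + 0.11484 = 0.1215
By total probability over the outer partition,
P(D) = 0.37·0.11995 + 0.47·0.22958 + 0.16·0.1215
      = 0.0443815 + 0.1079026 + 0.01944 = 0.1717241

P(D) ≈ 0.1717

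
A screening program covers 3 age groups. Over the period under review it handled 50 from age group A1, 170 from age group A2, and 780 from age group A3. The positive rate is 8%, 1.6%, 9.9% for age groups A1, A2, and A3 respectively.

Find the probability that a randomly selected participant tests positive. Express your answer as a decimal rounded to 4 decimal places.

0.0839

Total: 50 + 170 + 780 = 1000.
P(A1) = 50/1000 = 0.05. P(A2) = 170/1000 = 0.17. P(A3) = 780/1000 = 0.78.
P(T) = P(T|A1)·P(A1) + P(T|A2)·P(A2) + P(T|A3)·P(A3)
      = 0.08·0.05 + 0.016·0.17 + 0.099·0.78
      = 0.004 + 0.00272 + 0.07722 = 0.08394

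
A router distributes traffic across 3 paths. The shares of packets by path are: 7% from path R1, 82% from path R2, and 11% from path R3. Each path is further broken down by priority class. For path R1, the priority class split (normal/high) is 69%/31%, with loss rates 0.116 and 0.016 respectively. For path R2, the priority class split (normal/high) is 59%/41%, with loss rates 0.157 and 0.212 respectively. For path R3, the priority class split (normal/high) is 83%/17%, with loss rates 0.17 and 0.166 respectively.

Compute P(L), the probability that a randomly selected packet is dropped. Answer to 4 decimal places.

P(L|R1) = 0.69·0.116 + 0.31·0.016 = 0.08004 + 0.00496 = 0.085
P(L|R2) = 0.59·0.157 + 0.41·0.212 = 0.09263 + 0.08692 = 0.17955
P(L|R3) = 0.83·0.17 + 0.17·0.166 = 0.1411 + 0.02822 = 0.16932
Then overall,
P(L) = 0.07·0.085 + 0.82·0.17955 + 0.11·0.16932
      = 0.00595 + 0.147231 + 0.0186252 = 0.1718062

0.1718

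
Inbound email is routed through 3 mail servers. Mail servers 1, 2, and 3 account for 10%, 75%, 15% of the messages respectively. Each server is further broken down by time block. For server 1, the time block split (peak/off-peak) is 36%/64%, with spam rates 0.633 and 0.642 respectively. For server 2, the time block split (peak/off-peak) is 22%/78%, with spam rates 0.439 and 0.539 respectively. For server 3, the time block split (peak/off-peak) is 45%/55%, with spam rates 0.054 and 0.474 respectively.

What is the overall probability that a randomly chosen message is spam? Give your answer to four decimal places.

P(S|1) = 0.36·0.633 + 0.64·0.642 = 0.22788 + 0.41088 = 0.63876
P(S|2) = 0.22·0.439 + 0.78·0.539 = 0.09658 + 0.42042 = 0.517
P(S|3) = 0.45·0.054 + 0.55·0.474 = 0.0243 + 0.2607 = 0.285
Then overall,
P(S) = 0.1·0.63876 + 0.75·0.517 + 0.15·0.285
      = 0.063876 + 0.38775 + 0.04275 = 0.494376

P(S) ≈ 0.4944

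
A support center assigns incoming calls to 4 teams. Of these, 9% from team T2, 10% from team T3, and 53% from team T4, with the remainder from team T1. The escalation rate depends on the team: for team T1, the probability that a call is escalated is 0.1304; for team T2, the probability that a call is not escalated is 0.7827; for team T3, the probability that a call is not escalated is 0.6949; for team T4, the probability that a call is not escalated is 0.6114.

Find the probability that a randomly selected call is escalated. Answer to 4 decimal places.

P(T1) = 1 − (0.09 + 0.1 + 0.53) = 0.28.
P(E|T2) = 1 − 0.7827 = 0.2173.
P(E|T3) = 1 − 0.6949 = 0.3051.
P(E|T4) = 1 − 0.6114 = 0.3886.
P(E) = P(E|T1)·P(T1) + P(E|T2)·P(T2) + P(E|T3)·P(T3) + P(E|T4)·P(T4)
      = 0.1304·0.28 + 0.2173·0.09 + 0.3051·0.1 + 0.3886·0.53
      = 0.036512 + 0.019557 + 0.03051 + 0.205958 = 0.292537

0.2925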